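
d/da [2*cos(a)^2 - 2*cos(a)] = 2*sin(a) - 2*sin(2*a)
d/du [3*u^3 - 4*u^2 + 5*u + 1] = 9*u^2 - 8*u + 5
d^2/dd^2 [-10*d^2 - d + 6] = -20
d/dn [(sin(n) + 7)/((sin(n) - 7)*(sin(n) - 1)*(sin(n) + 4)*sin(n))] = (-3*sin(n)^4 - 20*sin(n)^3 + 109*sin(n)^2 + 350*sin(n) - 196)*cos(n)/((sin(n) - 7)^2*(sin(n) - 1)^2*(sin(n) + 4)^2*sin(n)^2)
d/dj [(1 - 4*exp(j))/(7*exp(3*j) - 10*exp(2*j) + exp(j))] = (56*exp(3*j) - 61*exp(2*j) + 20*exp(j) - 1)*exp(-j)/(49*exp(4*j) - 140*exp(3*j) + 114*exp(2*j) - 20*exp(j) + 1)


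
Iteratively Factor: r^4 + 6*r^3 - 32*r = (r + 4)*(r^3 + 2*r^2 - 8*r) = (r - 2)*(r + 4)*(r^2 + 4*r) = r*(r - 2)*(r + 4)*(r + 4)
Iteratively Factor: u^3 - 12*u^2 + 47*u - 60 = (u - 5)*(u^2 - 7*u + 12) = (u - 5)*(u - 4)*(u - 3)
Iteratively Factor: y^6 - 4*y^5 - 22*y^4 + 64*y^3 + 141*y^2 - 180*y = (y - 4)*(y^5 - 22*y^3 - 24*y^2 + 45*y) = (y - 4)*(y + 3)*(y^4 - 3*y^3 - 13*y^2 + 15*y) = (y - 5)*(y - 4)*(y + 3)*(y^3 + 2*y^2 - 3*y) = (y - 5)*(y - 4)*(y - 1)*(y + 3)*(y^2 + 3*y) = y*(y - 5)*(y - 4)*(y - 1)*(y + 3)*(y + 3)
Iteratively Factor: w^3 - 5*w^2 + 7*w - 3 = (w - 3)*(w^2 - 2*w + 1) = (w - 3)*(w - 1)*(w - 1)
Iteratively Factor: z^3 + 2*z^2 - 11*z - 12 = (z - 3)*(z^2 + 5*z + 4) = (z - 3)*(z + 4)*(z + 1)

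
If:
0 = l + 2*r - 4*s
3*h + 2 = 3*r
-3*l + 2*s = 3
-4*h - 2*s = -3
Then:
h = 7/13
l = -28/39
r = 47/39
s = 11/26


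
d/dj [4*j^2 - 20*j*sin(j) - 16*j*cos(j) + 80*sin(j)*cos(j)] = 16*j*sin(j) - 20*j*cos(j) + 8*j - 20*sin(j) - 16*cos(j) + 80*cos(2*j)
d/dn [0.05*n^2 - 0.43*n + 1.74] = 0.1*n - 0.43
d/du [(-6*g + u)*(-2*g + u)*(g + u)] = 4*g^2 - 14*g*u + 3*u^2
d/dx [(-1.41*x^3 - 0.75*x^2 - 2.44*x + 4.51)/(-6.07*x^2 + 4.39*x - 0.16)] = (8.5587*x^4 - 12.3798*x^3 - 17.4265*x^2 + 54.9914*x - 19.4085)/(36.8449*x^4 - 53.2946*x^3 + 21.2145*x^2 - 1.4048*x + 0.0256)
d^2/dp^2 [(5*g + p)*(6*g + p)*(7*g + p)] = 36*g + 6*p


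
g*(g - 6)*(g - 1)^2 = g^4 - 8*g^3 + 13*g^2 - 6*g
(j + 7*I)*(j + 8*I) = j^2 + 15*I*j - 56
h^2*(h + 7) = h^3 + 7*h^2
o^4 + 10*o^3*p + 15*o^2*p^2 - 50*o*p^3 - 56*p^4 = (o - 2*p)*(o + p)*(o + 4*p)*(o + 7*p)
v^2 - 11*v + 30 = (v - 6)*(v - 5)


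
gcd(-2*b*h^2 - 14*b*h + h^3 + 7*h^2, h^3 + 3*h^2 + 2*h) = h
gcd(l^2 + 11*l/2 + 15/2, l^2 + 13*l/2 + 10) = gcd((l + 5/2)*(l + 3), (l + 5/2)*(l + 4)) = l + 5/2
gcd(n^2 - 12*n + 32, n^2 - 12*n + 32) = n^2 - 12*n + 32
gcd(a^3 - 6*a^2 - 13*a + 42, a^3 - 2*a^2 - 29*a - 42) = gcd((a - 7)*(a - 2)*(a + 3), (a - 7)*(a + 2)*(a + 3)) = a^2 - 4*a - 21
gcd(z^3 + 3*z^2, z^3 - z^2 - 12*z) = z^2 + 3*z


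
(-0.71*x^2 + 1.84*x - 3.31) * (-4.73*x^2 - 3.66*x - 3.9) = 3.3583*x^4 - 6.1046*x^3 + 11.6909*x^2 + 4.9386*x + 12.909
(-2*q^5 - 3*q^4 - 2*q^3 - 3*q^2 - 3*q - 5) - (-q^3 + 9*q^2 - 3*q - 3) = -2*q^5 - 3*q^4 - q^3 - 12*q^2 - 2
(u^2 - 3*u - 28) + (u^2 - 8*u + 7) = 2*u^2 - 11*u - 21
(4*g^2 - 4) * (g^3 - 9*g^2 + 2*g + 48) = 4*g^5 - 36*g^4 + 4*g^3 + 228*g^2 - 8*g - 192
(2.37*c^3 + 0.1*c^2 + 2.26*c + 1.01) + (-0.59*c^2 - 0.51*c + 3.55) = 2.37*c^3 - 0.49*c^2 + 1.75*c + 4.56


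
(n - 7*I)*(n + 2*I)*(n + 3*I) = n^3 - 2*I*n^2 + 29*n + 42*I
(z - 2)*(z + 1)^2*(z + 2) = z^4 + 2*z^3 - 3*z^2 - 8*z - 4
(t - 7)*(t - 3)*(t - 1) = t^3 - 11*t^2 + 31*t - 21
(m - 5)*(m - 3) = m^2 - 8*m + 15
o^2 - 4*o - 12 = (o - 6)*(o + 2)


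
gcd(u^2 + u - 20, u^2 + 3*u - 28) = u - 4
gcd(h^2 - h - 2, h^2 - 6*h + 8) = h - 2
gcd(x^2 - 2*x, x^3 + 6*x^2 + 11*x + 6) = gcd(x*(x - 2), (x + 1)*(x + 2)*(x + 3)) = 1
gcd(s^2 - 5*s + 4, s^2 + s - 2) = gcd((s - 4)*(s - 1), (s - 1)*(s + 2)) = s - 1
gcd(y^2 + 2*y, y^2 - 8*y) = y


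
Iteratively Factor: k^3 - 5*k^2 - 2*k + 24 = (k - 4)*(k^2 - k - 6) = (k - 4)*(k - 3)*(k + 2)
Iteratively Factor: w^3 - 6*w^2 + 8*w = (w - 4)*(w^2 - 2*w) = (w - 4)*(w - 2)*(w)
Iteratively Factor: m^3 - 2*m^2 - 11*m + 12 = (m - 1)*(m^2 - m - 12) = (m - 4)*(m - 1)*(m + 3)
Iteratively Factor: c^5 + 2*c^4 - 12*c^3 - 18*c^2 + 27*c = (c + 3)*(c^4 - c^3 - 9*c^2 + 9*c) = (c + 3)^2*(c^3 - 4*c^2 + 3*c) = c*(c + 3)^2*(c^2 - 4*c + 3) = c*(c - 3)*(c + 3)^2*(c - 1)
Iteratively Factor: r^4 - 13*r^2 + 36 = (r - 3)*(r^3 + 3*r^2 - 4*r - 12) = (r - 3)*(r + 2)*(r^2 + r - 6) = (r - 3)*(r + 2)*(r + 3)*(r - 2)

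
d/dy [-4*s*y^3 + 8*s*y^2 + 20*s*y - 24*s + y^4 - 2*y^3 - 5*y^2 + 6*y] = -12*s*y^2 + 16*s*y + 20*s + 4*y^3 - 6*y^2 - 10*y + 6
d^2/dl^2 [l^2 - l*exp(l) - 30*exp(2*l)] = -l*exp(l) - 120*exp(2*l) - 2*exp(l) + 2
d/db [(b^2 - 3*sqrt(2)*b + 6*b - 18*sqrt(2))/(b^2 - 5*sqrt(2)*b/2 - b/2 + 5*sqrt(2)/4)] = 4*(-13*b^2 + sqrt(2)*b^2 + 77*sqrt(2)*b - 195 - 3*sqrt(2))/(8*b^4 - 40*sqrt(2)*b^3 - 8*b^3 + 40*sqrt(2)*b^2 + 102*b^2 - 100*b - 10*sqrt(2)*b + 25)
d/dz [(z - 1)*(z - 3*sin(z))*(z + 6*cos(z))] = (1 - z)*(z - 3*sin(z))*(6*sin(z) - 1) + (1 - z)*(z + 6*cos(z))*(3*cos(z) - 1) + (z - 3*sin(z))*(z + 6*cos(z))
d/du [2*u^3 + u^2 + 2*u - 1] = 6*u^2 + 2*u + 2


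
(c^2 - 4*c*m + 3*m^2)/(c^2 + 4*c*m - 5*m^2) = (c - 3*m)/(c + 5*m)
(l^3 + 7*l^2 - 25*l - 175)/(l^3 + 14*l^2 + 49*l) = (l^2 - 25)/(l*(l + 7))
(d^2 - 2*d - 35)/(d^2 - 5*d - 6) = (-d^2 + 2*d + 35)/(-d^2 + 5*d + 6)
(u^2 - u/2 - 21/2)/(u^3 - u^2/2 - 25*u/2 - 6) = (2*u - 7)/(2*u^2 - 7*u - 4)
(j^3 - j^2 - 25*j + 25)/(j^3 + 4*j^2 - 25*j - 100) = (j - 1)/(j + 4)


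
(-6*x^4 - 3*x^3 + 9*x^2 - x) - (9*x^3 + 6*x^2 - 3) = -6*x^4 - 12*x^3 + 3*x^2 - x + 3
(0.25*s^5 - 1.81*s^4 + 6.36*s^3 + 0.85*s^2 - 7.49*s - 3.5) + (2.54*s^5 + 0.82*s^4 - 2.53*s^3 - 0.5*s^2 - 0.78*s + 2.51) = 2.79*s^5 - 0.99*s^4 + 3.83*s^3 + 0.35*s^2 - 8.27*s - 0.99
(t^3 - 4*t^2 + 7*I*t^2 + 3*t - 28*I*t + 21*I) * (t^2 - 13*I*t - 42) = t^5 - 4*t^4 - 6*I*t^4 + 52*t^3 + 24*I*t^3 - 196*t^2 - 312*I*t^2 + 147*t + 1176*I*t - 882*I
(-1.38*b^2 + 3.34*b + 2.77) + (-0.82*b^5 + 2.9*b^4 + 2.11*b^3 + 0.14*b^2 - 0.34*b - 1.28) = -0.82*b^5 + 2.9*b^4 + 2.11*b^3 - 1.24*b^2 + 3.0*b + 1.49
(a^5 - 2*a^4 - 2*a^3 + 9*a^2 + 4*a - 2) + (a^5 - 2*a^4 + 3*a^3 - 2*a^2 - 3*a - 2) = 2*a^5 - 4*a^4 + a^3 + 7*a^2 + a - 4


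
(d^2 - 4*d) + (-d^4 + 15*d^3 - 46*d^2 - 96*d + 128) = -d^4 + 15*d^3 - 45*d^2 - 100*d + 128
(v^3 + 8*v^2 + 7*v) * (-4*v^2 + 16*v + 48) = -4*v^5 - 16*v^4 + 148*v^3 + 496*v^2 + 336*v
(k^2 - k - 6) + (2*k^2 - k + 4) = 3*k^2 - 2*k - 2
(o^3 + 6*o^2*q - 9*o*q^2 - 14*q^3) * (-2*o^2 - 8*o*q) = -2*o^5 - 20*o^4*q - 30*o^3*q^2 + 100*o^2*q^3 + 112*o*q^4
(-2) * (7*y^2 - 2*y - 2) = -14*y^2 + 4*y + 4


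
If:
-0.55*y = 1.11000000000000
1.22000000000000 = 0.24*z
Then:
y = -2.02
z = 5.08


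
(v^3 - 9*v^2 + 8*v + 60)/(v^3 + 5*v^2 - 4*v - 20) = (v^2 - 11*v + 30)/(v^2 + 3*v - 10)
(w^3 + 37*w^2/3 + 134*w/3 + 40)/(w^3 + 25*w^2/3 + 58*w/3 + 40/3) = (w + 6)/(w + 2)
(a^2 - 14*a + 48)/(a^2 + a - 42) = (a - 8)/(a + 7)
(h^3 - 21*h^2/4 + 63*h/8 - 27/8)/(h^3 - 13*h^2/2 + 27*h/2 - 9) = (h - 3/4)/(h - 2)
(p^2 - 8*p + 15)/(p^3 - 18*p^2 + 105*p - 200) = (p - 3)/(p^2 - 13*p + 40)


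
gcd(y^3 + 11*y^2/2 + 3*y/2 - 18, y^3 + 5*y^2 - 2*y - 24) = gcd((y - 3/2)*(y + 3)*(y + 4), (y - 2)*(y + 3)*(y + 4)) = y^2 + 7*y + 12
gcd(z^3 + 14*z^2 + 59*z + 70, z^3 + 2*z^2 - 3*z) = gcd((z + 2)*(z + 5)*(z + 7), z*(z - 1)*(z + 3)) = 1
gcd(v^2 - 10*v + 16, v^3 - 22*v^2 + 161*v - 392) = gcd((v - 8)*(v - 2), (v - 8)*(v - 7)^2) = v - 8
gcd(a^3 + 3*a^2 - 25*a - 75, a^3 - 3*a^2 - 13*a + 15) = a^2 - 2*a - 15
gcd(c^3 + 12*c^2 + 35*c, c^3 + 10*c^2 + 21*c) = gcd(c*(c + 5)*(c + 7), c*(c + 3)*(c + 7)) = c^2 + 7*c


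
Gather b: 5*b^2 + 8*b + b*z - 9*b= 5*b^2 + b*(z - 1)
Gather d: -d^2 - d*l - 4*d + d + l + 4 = -d^2 + d*(-l - 3) + l + 4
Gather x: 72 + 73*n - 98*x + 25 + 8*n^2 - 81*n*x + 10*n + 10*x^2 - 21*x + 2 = 8*n^2 + 83*n + 10*x^2 + x*(-81*n - 119) + 99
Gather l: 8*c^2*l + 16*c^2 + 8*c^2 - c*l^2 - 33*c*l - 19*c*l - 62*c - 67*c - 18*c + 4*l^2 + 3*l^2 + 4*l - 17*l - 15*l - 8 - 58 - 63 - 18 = 24*c^2 - 147*c + l^2*(7 - c) + l*(8*c^2 - 52*c - 28) - 147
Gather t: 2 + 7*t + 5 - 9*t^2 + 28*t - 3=-9*t^2 + 35*t + 4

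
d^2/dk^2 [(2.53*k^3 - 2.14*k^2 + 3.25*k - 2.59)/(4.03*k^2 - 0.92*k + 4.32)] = (-5.6843418860808e-14*k^4 + 5.88752999999997*k^3 - 89.175714*k^2 + 1.42413599999995*k + 31.755904)/(65.450827*k^6 - 44.824884*k^5 + 220.71504*k^4 - 96.87968*k^3 + 236.59776*k^2 - 51.508224*k + 80.621568)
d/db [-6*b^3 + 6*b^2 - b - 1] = -18*b^2 + 12*b - 1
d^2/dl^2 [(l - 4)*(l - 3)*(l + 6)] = 6*l - 2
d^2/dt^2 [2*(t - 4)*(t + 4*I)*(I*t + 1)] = 12*I*t - 12 - 16*I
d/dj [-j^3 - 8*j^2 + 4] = j*(-3*j - 16)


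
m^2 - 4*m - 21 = (m - 7)*(m + 3)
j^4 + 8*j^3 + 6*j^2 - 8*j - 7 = (j - 1)*(j + 1)^2*(j + 7)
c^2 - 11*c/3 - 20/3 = (c - 5)*(c + 4/3)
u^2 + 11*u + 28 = (u + 4)*(u + 7)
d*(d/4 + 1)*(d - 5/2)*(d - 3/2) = d^4/4 - 49*d^2/16 + 15*d/4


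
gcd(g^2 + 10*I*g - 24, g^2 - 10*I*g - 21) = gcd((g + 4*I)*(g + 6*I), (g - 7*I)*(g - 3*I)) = 1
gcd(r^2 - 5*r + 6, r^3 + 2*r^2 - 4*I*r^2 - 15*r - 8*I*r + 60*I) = r - 3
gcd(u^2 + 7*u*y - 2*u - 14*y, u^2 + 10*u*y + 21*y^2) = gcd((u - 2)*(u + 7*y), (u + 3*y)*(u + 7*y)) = u + 7*y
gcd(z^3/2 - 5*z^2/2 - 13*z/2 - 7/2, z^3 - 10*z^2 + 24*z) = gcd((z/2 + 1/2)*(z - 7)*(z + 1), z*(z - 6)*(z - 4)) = 1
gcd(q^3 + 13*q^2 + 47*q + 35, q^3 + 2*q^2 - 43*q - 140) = q + 5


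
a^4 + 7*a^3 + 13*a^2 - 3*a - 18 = (a - 1)*(a + 2)*(a + 3)^2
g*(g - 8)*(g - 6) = g^3 - 14*g^2 + 48*g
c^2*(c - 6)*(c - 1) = c^4 - 7*c^3 + 6*c^2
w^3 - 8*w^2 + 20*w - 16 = (w - 4)*(w - 2)^2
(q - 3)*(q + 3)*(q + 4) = q^3 + 4*q^2 - 9*q - 36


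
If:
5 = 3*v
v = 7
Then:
No Solution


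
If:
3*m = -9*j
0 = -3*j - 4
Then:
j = -4/3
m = 4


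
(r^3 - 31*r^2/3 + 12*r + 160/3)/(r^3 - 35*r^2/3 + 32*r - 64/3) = (3*r^2 - 7*r - 20)/(3*r^2 - 11*r + 8)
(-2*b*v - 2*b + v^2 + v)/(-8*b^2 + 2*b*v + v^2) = (v + 1)/(4*b + v)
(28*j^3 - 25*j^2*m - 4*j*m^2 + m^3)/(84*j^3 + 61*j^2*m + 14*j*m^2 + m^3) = (7*j^2 - 8*j*m + m^2)/(21*j^2 + 10*j*m + m^2)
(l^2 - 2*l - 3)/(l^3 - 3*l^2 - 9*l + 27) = (l + 1)/(l^2 - 9)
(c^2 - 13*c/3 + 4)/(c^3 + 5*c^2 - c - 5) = (c^2 - 13*c/3 + 4)/(c^3 + 5*c^2 - c - 5)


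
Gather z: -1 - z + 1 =-z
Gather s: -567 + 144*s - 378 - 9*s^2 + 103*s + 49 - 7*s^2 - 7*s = -16*s^2 + 240*s - 896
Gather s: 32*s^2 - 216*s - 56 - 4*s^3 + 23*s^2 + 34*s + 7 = -4*s^3 + 55*s^2 - 182*s - 49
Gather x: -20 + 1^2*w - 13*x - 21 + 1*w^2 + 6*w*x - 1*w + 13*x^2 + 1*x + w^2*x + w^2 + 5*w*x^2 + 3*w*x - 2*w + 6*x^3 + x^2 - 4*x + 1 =2*w^2 - 2*w + 6*x^3 + x^2*(5*w + 14) + x*(w^2 + 9*w - 16) - 40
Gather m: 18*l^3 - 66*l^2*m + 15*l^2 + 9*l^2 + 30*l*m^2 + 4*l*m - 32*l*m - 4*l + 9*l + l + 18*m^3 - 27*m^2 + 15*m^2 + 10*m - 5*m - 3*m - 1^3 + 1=18*l^3 + 24*l^2 + 6*l + 18*m^3 + m^2*(30*l - 12) + m*(-66*l^2 - 28*l + 2)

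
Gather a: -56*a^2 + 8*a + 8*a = -56*a^2 + 16*a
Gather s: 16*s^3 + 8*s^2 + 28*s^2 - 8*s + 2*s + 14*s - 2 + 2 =16*s^3 + 36*s^2 + 8*s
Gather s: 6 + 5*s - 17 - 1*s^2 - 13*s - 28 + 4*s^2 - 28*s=3*s^2 - 36*s - 39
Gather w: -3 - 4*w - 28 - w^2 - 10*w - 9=-w^2 - 14*w - 40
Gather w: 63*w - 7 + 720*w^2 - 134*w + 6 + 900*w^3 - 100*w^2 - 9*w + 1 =900*w^3 + 620*w^2 - 80*w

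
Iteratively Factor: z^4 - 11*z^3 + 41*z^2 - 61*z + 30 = (z - 5)*(z^3 - 6*z^2 + 11*z - 6) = (z - 5)*(z - 1)*(z^2 - 5*z + 6) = (z - 5)*(z - 2)*(z - 1)*(z - 3)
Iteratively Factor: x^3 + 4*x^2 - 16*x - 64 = (x + 4)*(x^2 - 16) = (x - 4)*(x + 4)*(x + 4)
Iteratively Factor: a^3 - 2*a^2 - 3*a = (a + 1)*(a^2 - 3*a) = a*(a + 1)*(a - 3)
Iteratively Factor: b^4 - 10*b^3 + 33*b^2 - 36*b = (b - 4)*(b^3 - 6*b^2 + 9*b) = b*(b - 4)*(b^2 - 6*b + 9) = b*(b - 4)*(b - 3)*(b - 3)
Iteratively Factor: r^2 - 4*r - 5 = (r + 1)*(r - 5)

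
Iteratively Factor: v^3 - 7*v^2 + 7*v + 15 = (v - 3)*(v^2 - 4*v - 5) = (v - 3)*(v + 1)*(v - 5)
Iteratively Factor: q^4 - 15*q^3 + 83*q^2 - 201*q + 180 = (q - 3)*(q^3 - 12*q^2 + 47*q - 60) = (q - 3)^2*(q^2 - 9*q + 20) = (q - 4)*(q - 3)^2*(q - 5)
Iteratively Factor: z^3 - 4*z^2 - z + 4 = (z - 1)*(z^2 - 3*z - 4) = (z - 4)*(z - 1)*(z + 1)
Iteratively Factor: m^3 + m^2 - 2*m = (m)*(m^2 + m - 2) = m*(m + 2)*(m - 1)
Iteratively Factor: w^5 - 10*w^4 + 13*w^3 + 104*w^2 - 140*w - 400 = (w - 4)*(w^4 - 6*w^3 - 11*w^2 + 60*w + 100) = (w - 4)*(w + 2)*(w^3 - 8*w^2 + 5*w + 50) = (w - 5)*(w - 4)*(w + 2)*(w^2 - 3*w - 10) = (w - 5)*(w - 4)*(w + 2)^2*(w - 5)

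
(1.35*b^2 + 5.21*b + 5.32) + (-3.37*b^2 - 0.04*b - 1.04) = -2.02*b^2 + 5.17*b + 4.28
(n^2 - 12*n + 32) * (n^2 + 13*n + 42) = n^4 + n^3 - 82*n^2 - 88*n + 1344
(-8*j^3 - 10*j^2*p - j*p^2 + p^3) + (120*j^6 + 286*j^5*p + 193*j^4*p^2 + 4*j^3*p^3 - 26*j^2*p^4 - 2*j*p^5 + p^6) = 120*j^6 + 286*j^5*p + 193*j^4*p^2 + 4*j^3*p^3 - 8*j^3 - 26*j^2*p^4 - 10*j^2*p - 2*j*p^5 - j*p^2 + p^6 + p^3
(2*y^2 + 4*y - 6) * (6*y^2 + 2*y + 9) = 12*y^4 + 28*y^3 - 10*y^2 + 24*y - 54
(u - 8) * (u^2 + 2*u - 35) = u^3 - 6*u^2 - 51*u + 280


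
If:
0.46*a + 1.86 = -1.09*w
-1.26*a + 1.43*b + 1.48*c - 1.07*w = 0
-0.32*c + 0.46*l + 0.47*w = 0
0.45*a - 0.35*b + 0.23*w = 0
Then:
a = -2.3695652173913*w - 4.04347826086957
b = -2.38944099378882*w - 5.19875776397516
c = 1.01435705892228*w + 1.58070337418163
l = 1.09961973856114 - 0.31609943727146*w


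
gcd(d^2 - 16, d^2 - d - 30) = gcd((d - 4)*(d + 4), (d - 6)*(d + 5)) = 1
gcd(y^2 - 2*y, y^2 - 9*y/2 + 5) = y - 2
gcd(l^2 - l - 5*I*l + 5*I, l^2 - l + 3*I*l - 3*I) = l - 1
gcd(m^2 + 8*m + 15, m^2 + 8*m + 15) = m^2 + 8*m + 15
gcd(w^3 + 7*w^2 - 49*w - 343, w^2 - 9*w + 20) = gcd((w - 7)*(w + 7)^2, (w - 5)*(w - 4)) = 1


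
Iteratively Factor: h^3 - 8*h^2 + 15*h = (h)*(h^2 - 8*h + 15) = h*(h - 5)*(h - 3)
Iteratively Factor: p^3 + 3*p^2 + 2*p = (p + 1)*(p^2 + 2*p) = p*(p + 1)*(p + 2)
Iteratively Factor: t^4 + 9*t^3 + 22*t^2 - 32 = (t - 1)*(t^3 + 10*t^2 + 32*t + 32) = (t - 1)*(t + 2)*(t^2 + 8*t + 16) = (t - 1)*(t + 2)*(t + 4)*(t + 4)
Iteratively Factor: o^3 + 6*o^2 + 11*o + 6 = (o + 3)*(o^2 + 3*o + 2) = (o + 2)*(o + 3)*(o + 1)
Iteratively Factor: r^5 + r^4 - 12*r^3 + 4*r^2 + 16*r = (r - 2)*(r^4 + 3*r^3 - 6*r^2 - 8*r) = (r - 2)^2*(r^3 + 5*r^2 + 4*r) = r*(r - 2)^2*(r^2 + 5*r + 4) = r*(r - 2)^2*(r + 4)*(r + 1)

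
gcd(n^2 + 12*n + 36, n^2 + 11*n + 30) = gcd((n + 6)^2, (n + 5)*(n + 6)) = n + 6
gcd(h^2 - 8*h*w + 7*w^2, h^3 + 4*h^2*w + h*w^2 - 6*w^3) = -h + w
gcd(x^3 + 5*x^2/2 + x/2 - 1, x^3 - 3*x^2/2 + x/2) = x - 1/2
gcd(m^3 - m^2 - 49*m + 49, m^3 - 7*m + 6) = m - 1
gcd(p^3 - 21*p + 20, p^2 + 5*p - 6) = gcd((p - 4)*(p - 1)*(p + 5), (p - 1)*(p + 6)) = p - 1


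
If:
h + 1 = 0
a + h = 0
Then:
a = 1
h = -1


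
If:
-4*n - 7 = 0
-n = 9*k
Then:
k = 7/36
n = -7/4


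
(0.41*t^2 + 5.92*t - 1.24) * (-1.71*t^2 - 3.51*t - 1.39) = -0.7011*t^4 - 11.5623*t^3 - 19.2287*t^2 - 3.8764*t + 1.7236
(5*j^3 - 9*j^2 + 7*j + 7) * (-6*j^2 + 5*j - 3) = -30*j^5 + 79*j^4 - 102*j^3 + 20*j^2 + 14*j - 21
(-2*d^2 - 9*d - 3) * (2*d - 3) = -4*d^3 - 12*d^2 + 21*d + 9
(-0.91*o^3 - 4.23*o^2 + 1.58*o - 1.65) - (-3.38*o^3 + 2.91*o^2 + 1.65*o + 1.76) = 2.47*o^3 - 7.14*o^2 - 0.0699999999999998*o - 3.41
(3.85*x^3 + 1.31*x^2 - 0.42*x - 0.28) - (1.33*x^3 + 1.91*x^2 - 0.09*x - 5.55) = 2.52*x^3 - 0.6*x^2 - 0.33*x + 5.27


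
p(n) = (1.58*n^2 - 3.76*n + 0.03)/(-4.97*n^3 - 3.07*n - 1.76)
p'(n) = (3.16*n - 3.76)/(-4.97*n^3 - 3.07*n - 1.76) + (14.91*n^2 + 3.07)*(1.58*n^2 - 3.76*n + 0.03)/(-4.97*n^3 - 3.07*n - 1.76)^2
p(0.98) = 0.23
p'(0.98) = -0.35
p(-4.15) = 0.12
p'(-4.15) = 0.04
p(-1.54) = 0.45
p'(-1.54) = 0.42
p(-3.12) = 0.17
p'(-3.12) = 0.07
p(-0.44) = 140.51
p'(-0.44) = 58726.03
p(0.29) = 0.33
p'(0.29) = 0.50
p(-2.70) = 0.21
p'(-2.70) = 0.10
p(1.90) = 0.03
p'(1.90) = -0.10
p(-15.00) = 0.02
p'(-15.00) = 0.00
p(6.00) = -0.03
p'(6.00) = 0.00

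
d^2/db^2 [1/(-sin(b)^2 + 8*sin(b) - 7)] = 2*(2*sin(b)^3 - 10*sin(b)^2 + 5*sin(b) + 57)/((sin(b) - 7)^3*(sin(b) - 1)^2)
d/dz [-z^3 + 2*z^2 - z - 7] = -3*z^2 + 4*z - 1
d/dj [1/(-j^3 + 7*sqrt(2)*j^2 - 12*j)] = (3*j^2 - 14*sqrt(2)*j + 12)/(j^2*(j^2 - 7*sqrt(2)*j + 12)^2)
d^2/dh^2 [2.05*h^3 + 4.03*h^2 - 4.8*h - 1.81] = 12.3*h + 8.06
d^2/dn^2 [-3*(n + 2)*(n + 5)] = -6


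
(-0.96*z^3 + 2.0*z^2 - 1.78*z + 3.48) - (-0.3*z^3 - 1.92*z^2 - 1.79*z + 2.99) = -0.66*z^3 + 3.92*z^2 + 0.01*z + 0.49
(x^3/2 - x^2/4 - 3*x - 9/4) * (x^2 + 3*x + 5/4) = x^5/2 + 5*x^4/4 - 25*x^3/8 - 185*x^2/16 - 21*x/2 - 45/16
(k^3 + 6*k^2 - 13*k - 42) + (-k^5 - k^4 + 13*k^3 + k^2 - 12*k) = -k^5 - k^4 + 14*k^3 + 7*k^2 - 25*k - 42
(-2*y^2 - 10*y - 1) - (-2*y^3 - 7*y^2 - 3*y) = 2*y^3 + 5*y^2 - 7*y - 1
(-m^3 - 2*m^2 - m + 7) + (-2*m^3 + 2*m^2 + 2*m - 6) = -3*m^3 + m + 1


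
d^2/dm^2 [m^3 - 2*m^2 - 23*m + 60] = 6*m - 4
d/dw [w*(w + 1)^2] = (w + 1)*(3*w + 1)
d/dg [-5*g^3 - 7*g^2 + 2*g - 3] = -15*g^2 - 14*g + 2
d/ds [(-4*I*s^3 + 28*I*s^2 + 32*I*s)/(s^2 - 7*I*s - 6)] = (-4*I*s^4 - 56*s^3 + s^2*(196 + 40*I) - 336*I*s - 192*I)/(s^4 - 14*I*s^3 - 61*s^2 + 84*I*s + 36)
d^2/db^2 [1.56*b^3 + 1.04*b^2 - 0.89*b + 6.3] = 9.36*b + 2.08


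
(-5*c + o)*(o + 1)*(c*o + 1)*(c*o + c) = -5*c^3*o^3 - 10*c^3*o^2 - 5*c^3*o + c^2*o^4 + 2*c^2*o^3 - 4*c^2*o^2 - 10*c^2*o - 5*c^2 + c*o^3 + 2*c*o^2 + c*o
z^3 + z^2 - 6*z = z*(z - 2)*(z + 3)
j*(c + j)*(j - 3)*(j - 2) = c*j^3 - 5*c*j^2 + 6*c*j + j^4 - 5*j^3 + 6*j^2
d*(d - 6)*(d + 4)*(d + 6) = d^4 + 4*d^3 - 36*d^2 - 144*d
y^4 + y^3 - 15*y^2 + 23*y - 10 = (y - 2)*(y - 1)^2*(y + 5)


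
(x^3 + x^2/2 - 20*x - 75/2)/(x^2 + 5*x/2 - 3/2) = (2*x^2 - 5*x - 25)/(2*x - 1)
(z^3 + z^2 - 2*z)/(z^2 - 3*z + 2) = z*(z + 2)/(z - 2)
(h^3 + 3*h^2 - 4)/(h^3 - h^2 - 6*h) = (h^2 + h - 2)/(h*(h - 3))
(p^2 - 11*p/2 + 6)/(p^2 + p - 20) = (p - 3/2)/(p + 5)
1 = 1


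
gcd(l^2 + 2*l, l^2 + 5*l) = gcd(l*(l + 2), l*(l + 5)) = l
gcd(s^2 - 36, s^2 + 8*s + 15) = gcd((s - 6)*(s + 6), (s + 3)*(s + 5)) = 1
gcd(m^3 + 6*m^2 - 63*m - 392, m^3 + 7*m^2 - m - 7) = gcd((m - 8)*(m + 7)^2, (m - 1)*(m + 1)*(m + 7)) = m + 7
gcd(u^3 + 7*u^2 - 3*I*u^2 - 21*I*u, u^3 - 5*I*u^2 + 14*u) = u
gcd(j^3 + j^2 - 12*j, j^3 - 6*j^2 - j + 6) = 1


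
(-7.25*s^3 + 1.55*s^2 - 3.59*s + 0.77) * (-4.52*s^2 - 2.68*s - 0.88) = 32.77*s^5 + 12.424*s^4 + 18.4528*s^3 + 4.7768*s^2 + 1.0956*s - 0.6776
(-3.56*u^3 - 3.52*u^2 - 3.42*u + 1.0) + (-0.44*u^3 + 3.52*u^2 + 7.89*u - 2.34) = -4.0*u^3 + 4.47*u - 1.34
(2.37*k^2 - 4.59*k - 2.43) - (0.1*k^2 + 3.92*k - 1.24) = 2.27*k^2 - 8.51*k - 1.19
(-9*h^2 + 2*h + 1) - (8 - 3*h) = -9*h^2 + 5*h - 7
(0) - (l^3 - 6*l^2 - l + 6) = -l^3 + 6*l^2 + l - 6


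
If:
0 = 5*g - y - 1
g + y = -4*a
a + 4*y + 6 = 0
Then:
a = 16/37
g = -9/74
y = -119/74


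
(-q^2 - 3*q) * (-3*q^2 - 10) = 3*q^4 + 9*q^3 + 10*q^2 + 30*q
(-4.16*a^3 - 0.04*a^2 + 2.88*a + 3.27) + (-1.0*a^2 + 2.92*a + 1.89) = -4.16*a^3 - 1.04*a^2 + 5.8*a + 5.16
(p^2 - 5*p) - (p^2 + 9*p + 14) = -14*p - 14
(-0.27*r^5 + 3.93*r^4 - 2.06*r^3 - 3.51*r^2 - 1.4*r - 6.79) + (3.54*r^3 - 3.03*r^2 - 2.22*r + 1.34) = -0.27*r^5 + 3.93*r^4 + 1.48*r^3 - 6.54*r^2 - 3.62*r - 5.45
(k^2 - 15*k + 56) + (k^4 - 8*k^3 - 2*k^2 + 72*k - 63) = k^4 - 8*k^3 - k^2 + 57*k - 7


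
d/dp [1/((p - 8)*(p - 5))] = (13 - 2*p)/(p^4 - 26*p^3 + 249*p^2 - 1040*p + 1600)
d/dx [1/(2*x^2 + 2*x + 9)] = 2*(-2*x - 1)/(2*x^2 + 2*x + 9)^2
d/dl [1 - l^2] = -2*l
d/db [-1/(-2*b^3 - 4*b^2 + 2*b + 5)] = 2*(-3*b^2 - 4*b + 1)/(2*b^3 + 4*b^2 - 2*b - 5)^2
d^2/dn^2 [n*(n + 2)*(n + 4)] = 6*n + 12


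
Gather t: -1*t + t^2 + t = t^2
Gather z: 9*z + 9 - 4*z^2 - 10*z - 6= -4*z^2 - z + 3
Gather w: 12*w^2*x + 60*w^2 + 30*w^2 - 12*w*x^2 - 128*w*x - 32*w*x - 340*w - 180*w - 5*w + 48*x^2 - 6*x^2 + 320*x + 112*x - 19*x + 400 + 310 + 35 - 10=w^2*(12*x + 90) + w*(-12*x^2 - 160*x - 525) + 42*x^2 + 413*x + 735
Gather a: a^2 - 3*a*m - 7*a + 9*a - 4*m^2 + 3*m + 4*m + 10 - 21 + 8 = a^2 + a*(2 - 3*m) - 4*m^2 + 7*m - 3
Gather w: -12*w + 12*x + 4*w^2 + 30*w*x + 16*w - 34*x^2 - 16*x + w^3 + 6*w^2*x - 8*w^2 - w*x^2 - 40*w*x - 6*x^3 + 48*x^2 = w^3 + w^2*(6*x - 4) + w*(-x^2 - 10*x + 4) - 6*x^3 + 14*x^2 - 4*x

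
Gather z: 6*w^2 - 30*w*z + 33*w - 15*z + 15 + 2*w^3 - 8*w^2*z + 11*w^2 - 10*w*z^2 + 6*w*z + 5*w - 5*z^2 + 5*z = 2*w^3 + 17*w^2 + 38*w + z^2*(-10*w - 5) + z*(-8*w^2 - 24*w - 10) + 15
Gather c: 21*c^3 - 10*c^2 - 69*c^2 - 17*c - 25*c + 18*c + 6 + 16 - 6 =21*c^3 - 79*c^2 - 24*c + 16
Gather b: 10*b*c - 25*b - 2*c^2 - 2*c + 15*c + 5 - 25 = b*(10*c - 25) - 2*c^2 + 13*c - 20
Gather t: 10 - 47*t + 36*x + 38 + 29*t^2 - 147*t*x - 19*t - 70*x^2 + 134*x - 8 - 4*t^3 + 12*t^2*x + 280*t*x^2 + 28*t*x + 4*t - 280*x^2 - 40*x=-4*t^3 + t^2*(12*x + 29) + t*(280*x^2 - 119*x - 62) - 350*x^2 + 130*x + 40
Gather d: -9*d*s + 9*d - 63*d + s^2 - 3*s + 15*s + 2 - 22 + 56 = d*(-9*s - 54) + s^2 + 12*s + 36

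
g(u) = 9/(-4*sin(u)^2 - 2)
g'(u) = 72*sin(u)*cos(u)/(-4*sin(u)^2 - 2)^2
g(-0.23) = -4.08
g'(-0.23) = -3.28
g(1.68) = -1.51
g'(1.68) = -0.22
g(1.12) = -1.72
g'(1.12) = 1.03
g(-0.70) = -2.46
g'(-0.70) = -2.65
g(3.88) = -2.36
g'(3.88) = 2.47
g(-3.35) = -4.15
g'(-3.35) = -3.09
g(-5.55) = -2.37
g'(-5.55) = 2.49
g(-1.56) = -1.50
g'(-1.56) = -0.02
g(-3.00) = -4.33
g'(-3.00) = 2.33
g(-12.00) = -2.86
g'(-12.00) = 3.28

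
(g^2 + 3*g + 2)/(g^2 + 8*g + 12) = (g + 1)/(g + 6)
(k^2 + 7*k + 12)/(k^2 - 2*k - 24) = (k + 3)/(k - 6)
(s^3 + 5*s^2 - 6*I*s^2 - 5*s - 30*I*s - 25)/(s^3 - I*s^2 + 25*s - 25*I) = (s + 5)/(s + 5*I)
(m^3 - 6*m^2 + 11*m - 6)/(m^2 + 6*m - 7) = (m^2 - 5*m + 6)/(m + 7)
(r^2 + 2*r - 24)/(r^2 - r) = (r^2 + 2*r - 24)/(r*(r - 1))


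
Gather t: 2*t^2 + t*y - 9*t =2*t^2 + t*(y - 9)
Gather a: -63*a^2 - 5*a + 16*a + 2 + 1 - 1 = -63*a^2 + 11*a + 2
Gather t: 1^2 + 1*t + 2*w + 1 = t + 2*w + 2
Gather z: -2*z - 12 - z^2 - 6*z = -z^2 - 8*z - 12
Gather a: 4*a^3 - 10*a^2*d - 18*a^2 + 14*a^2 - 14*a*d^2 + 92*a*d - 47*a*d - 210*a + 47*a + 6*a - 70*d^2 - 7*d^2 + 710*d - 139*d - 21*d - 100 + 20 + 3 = 4*a^3 + a^2*(-10*d - 4) + a*(-14*d^2 + 45*d - 157) - 77*d^2 + 550*d - 77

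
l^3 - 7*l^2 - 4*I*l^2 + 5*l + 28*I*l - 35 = (l - 7)*(l - 5*I)*(l + I)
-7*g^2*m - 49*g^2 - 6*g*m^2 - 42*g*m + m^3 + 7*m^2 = (-7*g + m)*(g + m)*(m + 7)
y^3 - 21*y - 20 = (y - 5)*(y + 1)*(y + 4)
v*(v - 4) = v^2 - 4*v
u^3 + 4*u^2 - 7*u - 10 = (u - 2)*(u + 1)*(u + 5)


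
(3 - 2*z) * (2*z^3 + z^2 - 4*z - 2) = -4*z^4 + 4*z^3 + 11*z^2 - 8*z - 6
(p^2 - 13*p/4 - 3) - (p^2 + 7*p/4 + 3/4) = -5*p - 15/4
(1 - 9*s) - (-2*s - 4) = 5 - 7*s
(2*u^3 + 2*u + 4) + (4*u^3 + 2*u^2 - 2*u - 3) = 6*u^3 + 2*u^2 + 1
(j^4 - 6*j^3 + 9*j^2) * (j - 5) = j^5 - 11*j^4 + 39*j^3 - 45*j^2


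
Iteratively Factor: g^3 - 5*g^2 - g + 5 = (g - 5)*(g^2 - 1) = (g - 5)*(g + 1)*(g - 1)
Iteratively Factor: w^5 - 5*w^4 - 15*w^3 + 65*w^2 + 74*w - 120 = (w - 4)*(w^4 - w^3 - 19*w^2 - 11*w + 30) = (w - 4)*(w - 1)*(w^3 - 19*w - 30) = (w - 4)*(w - 1)*(w + 3)*(w^2 - 3*w - 10) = (w - 5)*(w - 4)*(w - 1)*(w + 3)*(w + 2)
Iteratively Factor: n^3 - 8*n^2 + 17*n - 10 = (n - 1)*(n^2 - 7*n + 10) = (n - 2)*(n - 1)*(n - 5)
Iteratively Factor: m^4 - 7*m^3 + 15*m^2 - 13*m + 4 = (m - 1)*(m^3 - 6*m^2 + 9*m - 4) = (m - 1)^2*(m^2 - 5*m + 4) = (m - 1)^3*(m - 4)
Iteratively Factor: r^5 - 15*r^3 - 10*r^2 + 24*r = (r - 4)*(r^4 + 4*r^3 + r^2 - 6*r) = (r - 4)*(r + 3)*(r^3 + r^2 - 2*r) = (r - 4)*(r - 1)*(r + 3)*(r^2 + 2*r) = r*(r - 4)*(r - 1)*(r + 3)*(r + 2)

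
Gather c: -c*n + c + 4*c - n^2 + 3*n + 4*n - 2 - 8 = c*(5 - n) - n^2 + 7*n - 10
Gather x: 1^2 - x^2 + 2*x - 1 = -x^2 + 2*x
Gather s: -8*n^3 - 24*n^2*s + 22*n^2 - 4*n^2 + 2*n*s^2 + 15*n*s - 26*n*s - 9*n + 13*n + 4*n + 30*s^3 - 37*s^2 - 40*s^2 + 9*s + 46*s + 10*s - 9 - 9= -8*n^3 + 18*n^2 + 8*n + 30*s^3 + s^2*(2*n - 77) + s*(-24*n^2 - 11*n + 65) - 18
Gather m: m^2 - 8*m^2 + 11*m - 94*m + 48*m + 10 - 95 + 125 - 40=-7*m^2 - 35*m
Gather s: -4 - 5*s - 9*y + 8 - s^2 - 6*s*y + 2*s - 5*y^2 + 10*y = -s^2 + s*(-6*y - 3) - 5*y^2 + y + 4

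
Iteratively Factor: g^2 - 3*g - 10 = (g - 5)*(g + 2)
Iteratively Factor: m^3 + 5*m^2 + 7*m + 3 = (m + 3)*(m^2 + 2*m + 1) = (m + 1)*(m + 3)*(m + 1)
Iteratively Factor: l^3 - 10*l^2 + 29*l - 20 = (l - 5)*(l^2 - 5*l + 4) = (l - 5)*(l - 4)*(l - 1)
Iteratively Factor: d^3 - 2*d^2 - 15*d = (d - 5)*(d^2 + 3*d) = d*(d - 5)*(d + 3)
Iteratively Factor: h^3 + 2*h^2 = (h)*(h^2 + 2*h) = h^2*(h + 2)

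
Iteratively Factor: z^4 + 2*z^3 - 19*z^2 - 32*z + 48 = (z - 4)*(z^3 + 6*z^2 + 5*z - 12) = (z - 4)*(z + 4)*(z^2 + 2*z - 3) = (z - 4)*(z + 3)*(z + 4)*(z - 1)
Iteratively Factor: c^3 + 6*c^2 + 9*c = (c + 3)*(c^2 + 3*c) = c*(c + 3)*(c + 3)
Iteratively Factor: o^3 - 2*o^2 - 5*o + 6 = (o - 1)*(o^2 - o - 6) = (o - 1)*(o + 2)*(o - 3)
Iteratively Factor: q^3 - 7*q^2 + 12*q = (q - 4)*(q^2 - 3*q) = q*(q - 4)*(q - 3)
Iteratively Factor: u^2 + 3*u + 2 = (u + 2)*(u + 1)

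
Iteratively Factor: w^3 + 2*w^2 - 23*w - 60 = (w + 3)*(w^2 - w - 20) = (w - 5)*(w + 3)*(w + 4)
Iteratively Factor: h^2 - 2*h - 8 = (h + 2)*(h - 4)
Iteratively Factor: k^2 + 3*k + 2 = (k + 1)*(k + 2)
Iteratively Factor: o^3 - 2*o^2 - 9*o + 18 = (o + 3)*(o^2 - 5*o + 6) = (o - 3)*(o + 3)*(o - 2)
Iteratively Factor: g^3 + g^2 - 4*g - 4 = (g - 2)*(g^2 + 3*g + 2) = (g - 2)*(g + 2)*(g + 1)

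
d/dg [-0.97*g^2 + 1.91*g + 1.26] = 1.91 - 1.94*g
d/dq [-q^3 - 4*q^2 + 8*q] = -3*q^2 - 8*q + 8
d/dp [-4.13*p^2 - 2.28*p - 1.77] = -8.26*p - 2.28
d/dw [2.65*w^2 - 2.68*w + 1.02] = 5.3*w - 2.68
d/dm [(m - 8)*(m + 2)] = 2*m - 6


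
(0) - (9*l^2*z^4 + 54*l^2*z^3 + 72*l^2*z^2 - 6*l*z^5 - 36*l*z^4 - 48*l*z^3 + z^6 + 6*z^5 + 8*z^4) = -9*l^2*z^4 - 54*l^2*z^3 - 72*l^2*z^2 + 6*l*z^5 + 36*l*z^4 + 48*l*z^3 - z^6 - 6*z^5 - 8*z^4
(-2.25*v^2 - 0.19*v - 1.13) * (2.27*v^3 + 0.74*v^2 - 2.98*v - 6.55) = -5.1075*v^5 - 2.0963*v^4 + 3.9993*v^3 + 14.4675*v^2 + 4.6119*v + 7.4015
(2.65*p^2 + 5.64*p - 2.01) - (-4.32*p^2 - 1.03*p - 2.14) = 6.97*p^2 + 6.67*p + 0.13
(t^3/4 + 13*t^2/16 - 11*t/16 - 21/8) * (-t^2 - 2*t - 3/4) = -t^5/4 - 21*t^4/16 - 9*t^3/8 + 217*t^2/64 + 369*t/64 + 63/32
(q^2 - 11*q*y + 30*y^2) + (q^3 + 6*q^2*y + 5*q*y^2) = q^3 + 6*q^2*y + q^2 + 5*q*y^2 - 11*q*y + 30*y^2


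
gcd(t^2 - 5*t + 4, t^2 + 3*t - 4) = t - 1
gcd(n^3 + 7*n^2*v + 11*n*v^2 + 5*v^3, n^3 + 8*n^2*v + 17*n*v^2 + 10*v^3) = n^2 + 6*n*v + 5*v^2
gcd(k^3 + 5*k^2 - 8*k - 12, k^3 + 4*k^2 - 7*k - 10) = k^2 - k - 2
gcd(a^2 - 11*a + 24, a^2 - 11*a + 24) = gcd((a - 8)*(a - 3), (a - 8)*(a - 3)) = a^2 - 11*a + 24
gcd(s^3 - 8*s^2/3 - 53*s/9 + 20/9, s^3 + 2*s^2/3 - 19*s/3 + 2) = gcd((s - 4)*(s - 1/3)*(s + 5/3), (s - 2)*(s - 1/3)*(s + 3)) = s - 1/3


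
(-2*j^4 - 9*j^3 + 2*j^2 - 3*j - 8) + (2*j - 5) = -2*j^4 - 9*j^3 + 2*j^2 - j - 13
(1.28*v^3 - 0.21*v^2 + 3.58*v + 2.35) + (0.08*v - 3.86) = 1.28*v^3 - 0.21*v^2 + 3.66*v - 1.51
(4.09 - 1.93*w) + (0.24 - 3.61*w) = 4.33 - 5.54*w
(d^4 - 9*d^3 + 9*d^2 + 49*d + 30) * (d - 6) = d^5 - 15*d^4 + 63*d^3 - 5*d^2 - 264*d - 180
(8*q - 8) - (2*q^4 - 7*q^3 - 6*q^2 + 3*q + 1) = -2*q^4 + 7*q^3 + 6*q^2 + 5*q - 9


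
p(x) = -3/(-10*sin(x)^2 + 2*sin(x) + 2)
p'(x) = -3*(20*sin(x)*cos(x) - 2*cos(x))/(-10*sin(x)^2 + 2*sin(x) + 2)^2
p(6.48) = -1.49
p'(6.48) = -1.39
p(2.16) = 0.92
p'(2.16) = 2.31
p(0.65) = 6.64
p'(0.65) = -118.04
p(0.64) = 8.06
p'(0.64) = -172.88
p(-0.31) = -6.53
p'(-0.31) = 109.73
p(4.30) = 0.36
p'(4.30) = -0.36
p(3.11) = -1.46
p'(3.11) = -0.97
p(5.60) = 0.92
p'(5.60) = 3.23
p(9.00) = -2.66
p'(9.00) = 13.46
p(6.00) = -4.54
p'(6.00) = 50.11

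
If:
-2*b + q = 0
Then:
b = q/2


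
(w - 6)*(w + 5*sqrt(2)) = w^2 - 6*w + 5*sqrt(2)*w - 30*sqrt(2)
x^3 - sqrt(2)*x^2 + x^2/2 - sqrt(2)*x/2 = x*(x + 1/2)*(x - sqrt(2))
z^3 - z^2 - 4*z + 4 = (z - 2)*(z - 1)*(z + 2)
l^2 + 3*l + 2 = (l + 1)*(l + 2)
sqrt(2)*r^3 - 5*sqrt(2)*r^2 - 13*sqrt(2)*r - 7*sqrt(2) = (r - 7)*(r + 1)*(sqrt(2)*r + sqrt(2))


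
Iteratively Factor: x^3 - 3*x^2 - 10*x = (x + 2)*(x^2 - 5*x) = (x - 5)*(x + 2)*(x)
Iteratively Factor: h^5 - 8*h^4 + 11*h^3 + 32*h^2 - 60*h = (h + 2)*(h^4 - 10*h^3 + 31*h^2 - 30*h) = (h - 5)*(h + 2)*(h^3 - 5*h^2 + 6*h) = (h - 5)*(h - 2)*(h + 2)*(h^2 - 3*h) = (h - 5)*(h - 3)*(h - 2)*(h + 2)*(h)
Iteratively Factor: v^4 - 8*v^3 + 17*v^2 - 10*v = (v - 1)*(v^3 - 7*v^2 + 10*v) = (v - 5)*(v - 1)*(v^2 - 2*v) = (v - 5)*(v - 2)*(v - 1)*(v)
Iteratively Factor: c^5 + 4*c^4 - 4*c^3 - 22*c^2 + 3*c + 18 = (c + 3)*(c^4 + c^3 - 7*c^2 - c + 6) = (c - 1)*(c + 3)*(c^3 + 2*c^2 - 5*c - 6) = (c - 1)*(c + 3)^2*(c^2 - c - 2) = (c - 1)*(c + 1)*(c + 3)^2*(c - 2)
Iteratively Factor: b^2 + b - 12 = (b - 3)*(b + 4)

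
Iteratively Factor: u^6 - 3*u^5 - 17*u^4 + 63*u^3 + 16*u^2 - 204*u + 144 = (u - 1)*(u^5 - 2*u^4 - 19*u^3 + 44*u^2 + 60*u - 144) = (u - 1)*(u + 2)*(u^4 - 4*u^3 - 11*u^2 + 66*u - 72) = (u - 3)*(u - 1)*(u + 2)*(u^3 - u^2 - 14*u + 24) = (u - 3)*(u - 1)*(u + 2)*(u + 4)*(u^2 - 5*u + 6) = (u - 3)^2*(u - 1)*(u + 2)*(u + 4)*(u - 2)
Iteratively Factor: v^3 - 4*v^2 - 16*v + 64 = (v + 4)*(v^2 - 8*v + 16) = (v - 4)*(v + 4)*(v - 4)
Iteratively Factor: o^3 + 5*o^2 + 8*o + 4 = (o + 2)*(o^2 + 3*o + 2) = (o + 1)*(o + 2)*(o + 2)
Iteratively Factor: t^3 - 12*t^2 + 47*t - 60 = (t - 3)*(t^2 - 9*t + 20) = (t - 4)*(t - 3)*(t - 5)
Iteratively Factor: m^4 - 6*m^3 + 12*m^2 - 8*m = (m - 2)*(m^3 - 4*m^2 + 4*m) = m*(m - 2)*(m^2 - 4*m + 4) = m*(m - 2)^2*(m - 2)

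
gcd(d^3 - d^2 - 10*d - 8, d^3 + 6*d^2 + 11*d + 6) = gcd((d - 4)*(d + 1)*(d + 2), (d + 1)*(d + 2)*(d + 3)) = d^2 + 3*d + 2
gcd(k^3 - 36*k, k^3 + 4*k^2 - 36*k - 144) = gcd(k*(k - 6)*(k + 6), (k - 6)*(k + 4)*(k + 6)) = k^2 - 36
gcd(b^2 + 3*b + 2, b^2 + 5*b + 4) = b + 1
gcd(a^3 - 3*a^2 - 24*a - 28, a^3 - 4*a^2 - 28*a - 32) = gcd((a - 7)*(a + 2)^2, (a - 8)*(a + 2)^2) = a^2 + 4*a + 4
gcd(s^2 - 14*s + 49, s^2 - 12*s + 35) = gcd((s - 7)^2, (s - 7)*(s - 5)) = s - 7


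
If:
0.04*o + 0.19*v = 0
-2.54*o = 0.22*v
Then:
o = 0.00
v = 0.00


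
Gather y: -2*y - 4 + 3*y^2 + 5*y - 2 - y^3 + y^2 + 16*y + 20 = -y^3 + 4*y^2 + 19*y + 14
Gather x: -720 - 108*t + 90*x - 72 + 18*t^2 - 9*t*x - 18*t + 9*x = 18*t^2 - 126*t + x*(99 - 9*t) - 792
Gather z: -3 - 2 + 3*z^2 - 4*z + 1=3*z^2 - 4*z - 4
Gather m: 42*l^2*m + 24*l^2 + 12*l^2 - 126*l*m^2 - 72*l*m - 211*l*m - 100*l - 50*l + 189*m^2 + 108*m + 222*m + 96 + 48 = 36*l^2 - 150*l + m^2*(189 - 126*l) + m*(42*l^2 - 283*l + 330) + 144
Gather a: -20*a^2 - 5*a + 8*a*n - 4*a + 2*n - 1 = -20*a^2 + a*(8*n - 9) + 2*n - 1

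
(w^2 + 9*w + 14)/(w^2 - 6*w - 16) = (w + 7)/(w - 8)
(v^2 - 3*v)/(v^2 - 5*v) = (v - 3)/(v - 5)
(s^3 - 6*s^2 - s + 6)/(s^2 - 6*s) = s - 1/s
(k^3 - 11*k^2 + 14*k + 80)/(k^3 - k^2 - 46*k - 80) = (k - 5)/(k + 5)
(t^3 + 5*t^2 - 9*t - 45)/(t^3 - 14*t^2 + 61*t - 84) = (t^2 + 8*t + 15)/(t^2 - 11*t + 28)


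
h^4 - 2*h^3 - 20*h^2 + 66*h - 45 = (h - 3)^2*(h - 1)*(h + 5)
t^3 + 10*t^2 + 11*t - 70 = (t - 2)*(t + 5)*(t + 7)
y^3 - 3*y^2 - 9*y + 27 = (y - 3)^2*(y + 3)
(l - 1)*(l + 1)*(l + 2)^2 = l^4 + 4*l^3 + 3*l^2 - 4*l - 4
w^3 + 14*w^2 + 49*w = w*(w + 7)^2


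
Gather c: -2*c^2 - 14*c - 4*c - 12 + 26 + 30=-2*c^2 - 18*c + 44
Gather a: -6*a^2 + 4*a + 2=-6*a^2 + 4*a + 2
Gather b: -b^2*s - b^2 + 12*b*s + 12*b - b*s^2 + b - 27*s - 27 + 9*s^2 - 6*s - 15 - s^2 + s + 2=b^2*(-s - 1) + b*(-s^2 + 12*s + 13) + 8*s^2 - 32*s - 40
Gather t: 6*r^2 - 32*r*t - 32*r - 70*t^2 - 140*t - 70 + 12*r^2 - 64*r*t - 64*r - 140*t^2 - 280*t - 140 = 18*r^2 - 96*r - 210*t^2 + t*(-96*r - 420) - 210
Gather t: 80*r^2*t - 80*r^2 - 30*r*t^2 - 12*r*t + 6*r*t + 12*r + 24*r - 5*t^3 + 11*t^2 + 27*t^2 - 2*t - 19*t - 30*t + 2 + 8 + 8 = -80*r^2 + 36*r - 5*t^3 + t^2*(38 - 30*r) + t*(80*r^2 - 6*r - 51) + 18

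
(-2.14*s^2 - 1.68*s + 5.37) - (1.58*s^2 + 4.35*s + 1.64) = -3.72*s^2 - 6.03*s + 3.73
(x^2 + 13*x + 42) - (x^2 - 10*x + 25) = 23*x + 17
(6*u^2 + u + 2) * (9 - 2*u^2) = -12*u^4 - 2*u^3 + 50*u^2 + 9*u + 18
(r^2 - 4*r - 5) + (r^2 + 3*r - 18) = 2*r^2 - r - 23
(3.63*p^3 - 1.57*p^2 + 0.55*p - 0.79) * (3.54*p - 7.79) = 12.8502*p^4 - 33.8355*p^3 + 14.1773*p^2 - 7.0811*p + 6.1541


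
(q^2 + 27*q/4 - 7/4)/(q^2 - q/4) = (q + 7)/q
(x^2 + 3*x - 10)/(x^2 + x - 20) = (x - 2)/(x - 4)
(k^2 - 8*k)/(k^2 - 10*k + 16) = k/(k - 2)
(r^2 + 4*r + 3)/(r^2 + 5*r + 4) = (r + 3)/(r + 4)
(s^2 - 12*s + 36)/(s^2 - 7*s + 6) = (s - 6)/(s - 1)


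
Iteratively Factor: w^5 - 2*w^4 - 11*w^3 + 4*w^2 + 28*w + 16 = (w + 1)*(w^4 - 3*w^3 - 8*w^2 + 12*w + 16) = (w - 2)*(w + 1)*(w^3 - w^2 - 10*w - 8) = (w - 2)*(w + 1)^2*(w^2 - 2*w - 8) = (w - 2)*(w + 1)^2*(w + 2)*(w - 4)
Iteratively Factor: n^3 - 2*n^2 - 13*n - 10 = (n + 1)*(n^2 - 3*n - 10) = (n - 5)*(n + 1)*(n + 2)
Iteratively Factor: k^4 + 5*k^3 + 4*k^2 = (k + 4)*(k^3 + k^2) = (k + 1)*(k + 4)*(k^2) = k*(k + 1)*(k + 4)*(k)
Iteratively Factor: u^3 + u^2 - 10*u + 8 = (u - 1)*(u^2 + 2*u - 8) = (u - 2)*(u - 1)*(u + 4)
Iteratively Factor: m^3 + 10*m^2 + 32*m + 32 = (m + 4)*(m^2 + 6*m + 8) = (m + 2)*(m + 4)*(m + 4)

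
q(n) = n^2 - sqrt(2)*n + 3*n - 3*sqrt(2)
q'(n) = 2*n - sqrt(2) + 3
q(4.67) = 24.97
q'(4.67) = 10.93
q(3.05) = 9.90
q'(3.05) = 7.69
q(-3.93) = 4.97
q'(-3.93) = -6.27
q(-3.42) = 2.03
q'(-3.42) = -5.25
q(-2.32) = -2.54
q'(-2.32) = -3.05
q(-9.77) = 75.72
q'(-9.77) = -17.95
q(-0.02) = -4.27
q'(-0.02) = 1.55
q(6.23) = 44.45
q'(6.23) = 14.05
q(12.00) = 158.79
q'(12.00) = 25.59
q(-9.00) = 62.49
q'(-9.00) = -16.41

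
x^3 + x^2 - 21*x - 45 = (x - 5)*(x + 3)^2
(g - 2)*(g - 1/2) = g^2 - 5*g/2 + 1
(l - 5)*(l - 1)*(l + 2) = l^3 - 4*l^2 - 7*l + 10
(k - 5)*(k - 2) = k^2 - 7*k + 10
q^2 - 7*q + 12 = (q - 4)*(q - 3)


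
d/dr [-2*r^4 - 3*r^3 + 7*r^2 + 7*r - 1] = -8*r^3 - 9*r^2 + 14*r + 7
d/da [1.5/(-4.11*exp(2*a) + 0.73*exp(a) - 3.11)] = (12.33*exp(a) - 1.095)*exp(a)/(4.11*exp(2*a) - 0.73*exp(a) + 3.11)^2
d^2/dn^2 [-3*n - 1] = 0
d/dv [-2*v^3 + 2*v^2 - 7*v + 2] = -6*v^2 + 4*v - 7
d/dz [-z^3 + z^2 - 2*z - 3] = -3*z^2 + 2*z - 2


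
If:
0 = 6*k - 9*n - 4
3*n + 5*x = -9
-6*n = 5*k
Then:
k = 8/27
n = -20/81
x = -223/135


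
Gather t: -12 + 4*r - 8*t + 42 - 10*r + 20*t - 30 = -6*r + 12*t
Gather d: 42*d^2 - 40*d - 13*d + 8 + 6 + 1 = 42*d^2 - 53*d + 15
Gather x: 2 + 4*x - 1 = 4*x + 1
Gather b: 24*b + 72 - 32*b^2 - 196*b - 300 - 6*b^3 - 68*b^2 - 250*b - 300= -6*b^3 - 100*b^2 - 422*b - 528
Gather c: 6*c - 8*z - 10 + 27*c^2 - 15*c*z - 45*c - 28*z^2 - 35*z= 27*c^2 + c*(-15*z - 39) - 28*z^2 - 43*z - 10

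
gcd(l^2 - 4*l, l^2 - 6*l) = l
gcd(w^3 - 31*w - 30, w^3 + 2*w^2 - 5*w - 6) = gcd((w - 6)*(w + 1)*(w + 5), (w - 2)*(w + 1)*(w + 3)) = w + 1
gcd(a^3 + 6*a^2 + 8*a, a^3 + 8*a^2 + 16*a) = a^2 + 4*a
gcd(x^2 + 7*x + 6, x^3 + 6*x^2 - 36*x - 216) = x + 6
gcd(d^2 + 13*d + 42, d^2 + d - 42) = d + 7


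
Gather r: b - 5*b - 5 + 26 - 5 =16 - 4*b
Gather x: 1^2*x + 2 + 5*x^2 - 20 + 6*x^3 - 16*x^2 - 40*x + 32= 6*x^3 - 11*x^2 - 39*x + 14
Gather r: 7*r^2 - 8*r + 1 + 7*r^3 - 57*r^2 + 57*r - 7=7*r^3 - 50*r^2 + 49*r - 6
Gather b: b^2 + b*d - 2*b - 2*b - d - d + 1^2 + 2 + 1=b^2 + b*(d - 4) - 2*d + 4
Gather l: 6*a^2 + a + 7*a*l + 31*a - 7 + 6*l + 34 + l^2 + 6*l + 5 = 6*a^2 + 32*a + l^2 + l*(7*a + 12) + 32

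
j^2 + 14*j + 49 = (j + 7)^2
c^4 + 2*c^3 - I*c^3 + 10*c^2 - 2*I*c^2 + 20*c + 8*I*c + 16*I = (c + 2)*(c - 4*I)*(c + I)*(c + 2*I)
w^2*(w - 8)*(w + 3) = w^4 - 5*w^3 - 24*w^2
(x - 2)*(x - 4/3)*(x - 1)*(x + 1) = x^4 - 10*x^3/3 + 5*x^2/3 + 10*x/3 - 8/3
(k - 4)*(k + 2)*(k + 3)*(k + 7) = k^4 + 8*k^3 - 7*k^2 - 122*k - 168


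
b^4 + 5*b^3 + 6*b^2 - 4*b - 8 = (b - 1)*(b + 2)^3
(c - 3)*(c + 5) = c^2 + 2*c - 15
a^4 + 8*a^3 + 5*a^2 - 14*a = a*(a - 1)*(a + 2)*(a + 7)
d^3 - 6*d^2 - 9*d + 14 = (d - 7)*(d - 1)*(d + 2)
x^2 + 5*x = x*(x + 5)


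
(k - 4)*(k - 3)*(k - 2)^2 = k^4 - 11*k^3 + 44*k^2 - 76*k + 48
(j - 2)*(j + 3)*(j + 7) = j^3 + 8*j^2 + j - 42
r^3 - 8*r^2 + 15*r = r*(r - 5)*(r - 3)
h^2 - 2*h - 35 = (h - 7)*(h + 5)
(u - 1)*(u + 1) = u^2 - 1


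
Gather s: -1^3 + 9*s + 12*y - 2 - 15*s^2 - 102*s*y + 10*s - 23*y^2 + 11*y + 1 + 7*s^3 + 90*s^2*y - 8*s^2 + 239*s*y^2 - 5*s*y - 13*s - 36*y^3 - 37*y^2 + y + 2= 7*s^3 + s^2*(90*y - 23) + s*(239*y^2 - 107*y + 6) - 36*y^3 - 60*y^2 + 24*y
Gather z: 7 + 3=10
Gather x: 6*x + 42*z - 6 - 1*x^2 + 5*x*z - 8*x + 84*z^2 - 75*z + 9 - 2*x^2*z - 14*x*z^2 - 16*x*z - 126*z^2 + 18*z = x^2*(-2*z - 1) + x*(-14*z^2 - 11*z - 2) - 42*z^2 - 15*z + 3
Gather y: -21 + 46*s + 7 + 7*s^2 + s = 7*s^2 + 47*s - 14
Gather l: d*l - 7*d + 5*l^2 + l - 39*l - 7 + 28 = -7*d + 5*l^2 + l*(d - 38) + 21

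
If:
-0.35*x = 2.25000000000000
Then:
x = -6.43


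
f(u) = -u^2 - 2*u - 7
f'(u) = -2*u - 2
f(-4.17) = -16.05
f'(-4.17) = 6.34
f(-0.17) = -6.69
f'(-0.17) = -1.66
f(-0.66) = -6.12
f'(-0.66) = -0.68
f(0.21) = -7.46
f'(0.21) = -2.42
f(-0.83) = -6.03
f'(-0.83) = -0.34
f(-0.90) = -6.01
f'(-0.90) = -0.20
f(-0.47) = -6.28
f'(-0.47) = -1.06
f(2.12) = -15.73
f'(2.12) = -6.24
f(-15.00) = -202.00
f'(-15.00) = 28.00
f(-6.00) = -31.00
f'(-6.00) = 10.00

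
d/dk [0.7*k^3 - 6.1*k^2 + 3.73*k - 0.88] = 2.1*k^2 - 12.2*k + 3.73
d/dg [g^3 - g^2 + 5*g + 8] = 3*g^2 - 2*g + 5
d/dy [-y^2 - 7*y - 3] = -2*y - 7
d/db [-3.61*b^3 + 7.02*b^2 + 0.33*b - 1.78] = -10.83*b^2 + 14.04*b + 0.33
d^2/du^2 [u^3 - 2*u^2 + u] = 6*u - 4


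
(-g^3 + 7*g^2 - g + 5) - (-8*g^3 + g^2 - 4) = 7*g^3 + 6*g^2 - g + 9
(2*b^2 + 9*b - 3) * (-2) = -4*b^2 - 18*b + 6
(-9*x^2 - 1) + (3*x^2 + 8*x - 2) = -6*x^2 + 8*x - 3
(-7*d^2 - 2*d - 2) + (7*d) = -7*d^2 + 5*d - 2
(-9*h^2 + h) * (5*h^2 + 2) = -45*h^4 + 5*h^3 - 18*h^2 + 2*h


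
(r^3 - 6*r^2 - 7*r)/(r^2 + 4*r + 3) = r*(r - 7)/(r + 3)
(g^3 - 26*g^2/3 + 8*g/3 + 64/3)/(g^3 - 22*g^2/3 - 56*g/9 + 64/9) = 3*(g - 2)/(3*g - 2)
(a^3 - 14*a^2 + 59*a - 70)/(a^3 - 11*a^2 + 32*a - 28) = (a - 5)/(a - 2)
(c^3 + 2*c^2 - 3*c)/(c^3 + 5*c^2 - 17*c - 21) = c*(c^2 + 2*c - 3)/(c^3 + 5*c^2 - 17*c - 21)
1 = 1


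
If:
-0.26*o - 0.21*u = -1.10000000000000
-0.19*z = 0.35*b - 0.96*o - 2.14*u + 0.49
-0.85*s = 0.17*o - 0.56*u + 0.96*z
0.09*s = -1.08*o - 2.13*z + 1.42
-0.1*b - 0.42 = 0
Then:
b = -4.20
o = 7.57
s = -0.69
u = -4.13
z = -3.14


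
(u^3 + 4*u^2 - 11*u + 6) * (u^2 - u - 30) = u^5 + 3*u^4 - 45*u^3 - 103*u^2 + 324*u - 180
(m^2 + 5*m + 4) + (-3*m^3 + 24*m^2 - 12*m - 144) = -3*m^3 + 25*m^2 - 7*m - 140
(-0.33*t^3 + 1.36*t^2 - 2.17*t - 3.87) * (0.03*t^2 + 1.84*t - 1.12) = -0.0099*t^5 - 0.5664*t^4 + 2.8069*t^3 - 5.6321*t^2 - 4.6904*t + 4.3344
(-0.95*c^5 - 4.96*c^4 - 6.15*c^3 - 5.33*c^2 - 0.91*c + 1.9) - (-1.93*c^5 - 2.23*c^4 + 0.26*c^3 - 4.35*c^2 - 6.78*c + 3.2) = 0.98*c^5 - 2.73*c^4 - 6.41*c^3 - 0.98*c^2 + 5.87*c - 1.3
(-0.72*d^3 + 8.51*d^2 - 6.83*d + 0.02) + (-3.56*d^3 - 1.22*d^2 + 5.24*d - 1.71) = -4.28*d^3 + 7.29*d^2 - 1.59*d - 1.69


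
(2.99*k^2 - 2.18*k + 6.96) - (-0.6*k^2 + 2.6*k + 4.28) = 3.59*k^2 - 4.78*k + 2.68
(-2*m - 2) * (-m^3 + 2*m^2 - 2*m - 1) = 2*m^4 - 2*m^3 + 6*m + 2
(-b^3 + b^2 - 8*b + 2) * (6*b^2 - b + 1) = -6*b^5 + 7*b^4 - 50*b^3 + 21*b^2 - 10*b + 2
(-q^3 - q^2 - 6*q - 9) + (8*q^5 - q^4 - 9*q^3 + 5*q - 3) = 8*q^5 - q^4 - 10*q^3 - q^2 - q - 12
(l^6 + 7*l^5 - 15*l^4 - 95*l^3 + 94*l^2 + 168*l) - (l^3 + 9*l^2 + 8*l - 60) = l^6 + 7*l^5 - 15*l^4 - 96*l^3 + 85*l^2 + 160*l + 60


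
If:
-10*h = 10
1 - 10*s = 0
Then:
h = -1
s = 1/10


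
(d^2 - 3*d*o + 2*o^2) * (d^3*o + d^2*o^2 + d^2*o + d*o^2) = d^5*o - 2*d^4*o^2 + d^4*o - d^3*o^3 - 2*d^3*o^2 + 2*d^2*o^4 - d^2*o^3 + 2*d*o^4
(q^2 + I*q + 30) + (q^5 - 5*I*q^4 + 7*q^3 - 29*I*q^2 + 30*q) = q^5 - 5*I*q^4 + 7*q^3 + q^2 - 29*I*q^2 + 30*q + I*q + 30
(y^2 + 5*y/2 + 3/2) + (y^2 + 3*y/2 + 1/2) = 2*y^2 + 4*y + 2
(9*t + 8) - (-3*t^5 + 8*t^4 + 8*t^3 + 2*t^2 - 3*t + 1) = 3*t^5 - 8*t^4 - 8*t^3 - 2*t^2 + 12*t + 7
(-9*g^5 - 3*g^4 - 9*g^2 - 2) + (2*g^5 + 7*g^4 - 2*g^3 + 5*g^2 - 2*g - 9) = -7*g^5 + 4*g^4 - 2*g^3 - 4*g^2 - 2*g - 11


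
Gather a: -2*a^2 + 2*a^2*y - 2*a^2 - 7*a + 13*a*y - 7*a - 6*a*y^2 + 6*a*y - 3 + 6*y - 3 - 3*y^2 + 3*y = a^2*(2*y - 4) + a*(-6*y^2 + 19*y - 14) - 3*y^2 + 9*y - 6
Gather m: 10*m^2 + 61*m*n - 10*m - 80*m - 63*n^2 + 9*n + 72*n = 10*m^2 + m*(61*n - 90) - 63*n^2 + 81*n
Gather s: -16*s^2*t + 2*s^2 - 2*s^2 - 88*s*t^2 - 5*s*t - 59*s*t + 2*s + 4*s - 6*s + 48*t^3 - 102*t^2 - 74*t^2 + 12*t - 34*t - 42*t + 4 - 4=-16*s^2*t + s*(-88*t^2 - 64*t) + 48*t^3 - 176*t^2 - 64*t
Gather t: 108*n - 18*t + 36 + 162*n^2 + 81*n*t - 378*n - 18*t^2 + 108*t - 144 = 162*n^2 - 270*n - 18*t^2 + t*(81*n + 90) - 108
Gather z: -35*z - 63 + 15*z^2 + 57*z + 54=15*z^2 + 22*z - 9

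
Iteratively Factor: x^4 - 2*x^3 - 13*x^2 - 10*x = (x + 2)*(x^3 - 4*x^2 - 5*x) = (x + 1)*(x + 2)*(x^2 - 5*x) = x*(x + 1)*(x + 2)*(x - 5)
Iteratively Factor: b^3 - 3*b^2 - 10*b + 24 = (b - 4)*(b^2 + b - 6) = (b - 4)*(b - 2)*(b + 3)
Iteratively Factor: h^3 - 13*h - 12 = (h + 3)*(h^2 - 3*h - 4) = (h - 4)*(h + 3)*(h + 1)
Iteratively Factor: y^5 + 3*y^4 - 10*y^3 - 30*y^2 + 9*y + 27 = (y - 1)*(y^4 + 4*y^3 - 6*y^2 - 36*y - 27) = (y - 1)*(y + 3)*(y^3 + y^2 - 9*y - 9) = (y - 1)*(y + 1)*(y + 3)*(y^2 - 9) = (y - 3)*(y - 1)*(y + 1)*(y + 3)*(y + 3)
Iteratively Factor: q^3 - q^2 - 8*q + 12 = (q + 3)*(q^2 - 4*q + 4) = (q - 2)*(q + 3)*(q - 2)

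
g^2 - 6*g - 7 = (g - 7)*(g + 1)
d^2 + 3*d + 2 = (d + 1)*(d + 2)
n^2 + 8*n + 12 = (n + 2)*(n + 6)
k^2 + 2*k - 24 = (k - 4)*(k + 6)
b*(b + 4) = b^2 + 4*b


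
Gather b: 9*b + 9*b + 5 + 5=18*b + 10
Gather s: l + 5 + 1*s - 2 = l + s + 3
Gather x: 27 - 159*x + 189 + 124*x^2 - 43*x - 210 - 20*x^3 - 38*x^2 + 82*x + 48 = -20*x^3 + 86*x^2 - 120*x + 54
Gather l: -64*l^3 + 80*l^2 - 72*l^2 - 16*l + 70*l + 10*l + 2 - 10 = -64*l^3 + 8*l^2 + 64*l - 8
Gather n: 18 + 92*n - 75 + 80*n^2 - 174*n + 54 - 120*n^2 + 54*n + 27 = -40*n^2 - 28*n + 24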